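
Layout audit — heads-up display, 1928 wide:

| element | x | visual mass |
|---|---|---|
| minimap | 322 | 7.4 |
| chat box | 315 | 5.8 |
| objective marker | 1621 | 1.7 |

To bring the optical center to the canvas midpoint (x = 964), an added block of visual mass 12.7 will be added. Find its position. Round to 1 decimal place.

New total weight: (7.4 + 5.8 + 1.7) + 12.7 = 27.6.
Along x: (6965.5 + 12.7·x) / 27.6 = 964 (existing moment 7.4·322 + 5.8·315 + 1.7·1621 = 6965.5) ⇒ x = (26606.4 − 6965.5) / 12.7 ≈ 1546.53.

x ≈ 1546.5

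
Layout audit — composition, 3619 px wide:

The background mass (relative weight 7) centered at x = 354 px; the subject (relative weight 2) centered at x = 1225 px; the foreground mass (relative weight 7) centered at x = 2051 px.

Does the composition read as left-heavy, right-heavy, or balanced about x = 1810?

left-heavy

Weights sum to 7 + 2 + 7 = 16.
Σw·x = 7·354 + 2·1225 + 7·2051 = 19285, so x̄ = 19285/16 ≈ 1205.31.
1205.3 vs midline 1810 → left-heavy.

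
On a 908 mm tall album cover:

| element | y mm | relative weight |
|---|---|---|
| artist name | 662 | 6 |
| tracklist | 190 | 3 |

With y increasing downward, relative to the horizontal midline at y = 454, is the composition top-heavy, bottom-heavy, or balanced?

Σw = 6 + 3 = 9.
Σw·y = 6·662 + 3·190 = 4542, so ȳ = 4542/9 ≈ 504.67.
504.7 lies below (larger y than) the midline 454, so the layout is bottom-heavy.

bottom-heavy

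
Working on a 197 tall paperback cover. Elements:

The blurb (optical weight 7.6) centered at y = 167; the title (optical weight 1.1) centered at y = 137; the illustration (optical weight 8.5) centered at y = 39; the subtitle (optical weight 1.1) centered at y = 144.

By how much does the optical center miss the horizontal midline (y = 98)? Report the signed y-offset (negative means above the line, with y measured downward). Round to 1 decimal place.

Total weight = 7.6 + 1.1 + 8.5 + 1.1 = 18.3.
y-moment: 7.6·167 + 1.1·137 + 8.5·39 + 1.1·144 = 1909.8; centroid 1909.8/18.3 ≈ 104.36.
Difference: 104.36 − 98 ≈ 6.36.

≈ 6.4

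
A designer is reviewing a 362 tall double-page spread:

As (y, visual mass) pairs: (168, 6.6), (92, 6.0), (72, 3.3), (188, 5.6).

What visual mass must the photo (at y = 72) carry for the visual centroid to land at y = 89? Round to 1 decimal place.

w ≈ 61.0

Fixed elements: Σw = 6.6 + 6.0 + 3.3 + 5.6 = 21.5, Σw·y = 6.6·168 + 6.0·92 + 3.3·72 + 5.6·188 = 2951.2.
Set Σw·y/Σw = 89: (2951.2 + 72w) = 89·(21.5 + w).
So w = (89·21.5 − 2951.2)/(72 − 89) = -1037.7/-17 ≈ 61.04.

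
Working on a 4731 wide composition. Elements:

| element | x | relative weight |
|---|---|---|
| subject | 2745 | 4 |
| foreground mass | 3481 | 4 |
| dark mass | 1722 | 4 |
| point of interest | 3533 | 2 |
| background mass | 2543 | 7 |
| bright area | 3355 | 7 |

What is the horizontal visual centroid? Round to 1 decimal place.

Σw = 4 + 4 + 4 + 2 + 7 + 7 = 28.
Σw·x = 4·2745 + 4·3481 + 4·1722 + 2·3533 + 7·2543 + 7·3355 = 80144, so x̄ = 80144/28 ≈ 2862.29.

x ≈ 2862.3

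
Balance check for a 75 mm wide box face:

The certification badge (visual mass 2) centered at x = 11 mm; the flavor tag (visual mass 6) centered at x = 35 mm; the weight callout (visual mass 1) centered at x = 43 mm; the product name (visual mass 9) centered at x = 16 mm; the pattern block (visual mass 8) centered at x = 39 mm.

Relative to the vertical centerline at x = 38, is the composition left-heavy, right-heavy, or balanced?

left-heavy

Σw = 2 + 6 + 1 + 9 + 8 = 26.
x: (2·11 + 6·35 + 1·43 + 9·16 + 8·39) / 26 = 731 / 26 ≈ 28.12
28.1 vs midline 38 → left-heavy.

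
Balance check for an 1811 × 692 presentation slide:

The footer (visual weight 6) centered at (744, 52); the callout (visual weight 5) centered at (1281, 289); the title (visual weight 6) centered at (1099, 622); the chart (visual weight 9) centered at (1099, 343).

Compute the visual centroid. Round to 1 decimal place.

(1052.1, 329.8)

Weights sum to 6 + 5 + 6 + 9 = 26.
x: (6·744 + 5·1281 + 6·1099 + 9·1099) / 26 = 27354 / 26 ≈ 1052.08
y: (6·52 + 5·289 + 6·622 + 9·343) / 26 = 8576 / 26 ≈ 329.85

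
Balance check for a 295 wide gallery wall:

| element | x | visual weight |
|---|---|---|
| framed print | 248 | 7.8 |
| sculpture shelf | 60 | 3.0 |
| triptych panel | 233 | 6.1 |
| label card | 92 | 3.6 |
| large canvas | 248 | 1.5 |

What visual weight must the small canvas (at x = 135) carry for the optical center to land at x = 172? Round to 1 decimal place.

Known weights sum to 7.8 + 3.0 + 6.1 + 3.6 + 1.5 = 22.0; their moment is 7.8·248 + 3.0·60 + 6.1·233 + 3.6·92 + 1.5·248 = 4238.9.
Set Σw·x/Σw = 172: (4238.9 + 135w) = 172·(22.0 + w).
So w = (172·22.0 − 4238.9)/(135 − 172) = -454.9/-37 ≈ 12.29.

w ≈ 12.3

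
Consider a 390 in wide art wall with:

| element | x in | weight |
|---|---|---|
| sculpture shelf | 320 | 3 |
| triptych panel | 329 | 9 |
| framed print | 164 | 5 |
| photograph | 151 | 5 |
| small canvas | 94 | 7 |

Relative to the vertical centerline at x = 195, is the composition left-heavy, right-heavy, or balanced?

right-heavy

Weights sum to 3 + 9 + 5 + 5 + 7 = 29.
x: (3·320 + 9·329 + 5·164 + 5·151 + 7·94) / 29 = 6154 / 29 ≈ 212.21
212.2 vs midline 195 → right-heavy.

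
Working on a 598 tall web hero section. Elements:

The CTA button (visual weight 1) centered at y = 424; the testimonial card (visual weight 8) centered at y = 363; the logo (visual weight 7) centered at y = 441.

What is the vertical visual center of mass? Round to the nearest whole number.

y ≈ 401

Weights sum to 1 + 8 + 7 = 16.
y-moment: 1·424 + 8·363 + 7·441 = 6415; centroid 6415/16 ≈ 400.94.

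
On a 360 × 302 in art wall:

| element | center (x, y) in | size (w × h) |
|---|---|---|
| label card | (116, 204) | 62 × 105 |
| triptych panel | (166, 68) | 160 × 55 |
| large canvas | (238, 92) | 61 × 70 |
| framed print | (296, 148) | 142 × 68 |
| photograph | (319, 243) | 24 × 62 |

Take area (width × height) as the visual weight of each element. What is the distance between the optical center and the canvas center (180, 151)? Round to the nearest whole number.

≈ 38 in

Areas → weights: label card 62·105 = 6510, triptych panel 160·55 = 8800, large canvas 61·70 = 4270, framed print 142·68 = 9656, photograph 24·62 = 1488; Σw = 30724.
x: (6510·116 + 8800·166 + 4270·238 + 9656·296 + 1488·319) / 30724 = 6565068 / 30724 ≈ 213.68
y: (6510·204 + 8800·68 + 4270·92 + 9656·148 + 1488·243) / 30724 = 4109952 / 30724 ≈ 133.77
Relative to (180, 151): Δ = (33.68, -17.23); |Δ| = √(33.68² + -17.23²) ≈ 37.83.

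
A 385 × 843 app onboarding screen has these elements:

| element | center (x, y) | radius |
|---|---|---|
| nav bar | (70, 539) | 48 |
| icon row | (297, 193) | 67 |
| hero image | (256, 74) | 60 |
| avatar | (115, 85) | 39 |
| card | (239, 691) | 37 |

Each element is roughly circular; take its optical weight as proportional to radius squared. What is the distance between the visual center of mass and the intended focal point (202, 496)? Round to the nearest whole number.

≈ 237

Weights ∝ r²: nav bar 48² = 2304, icon row 67² = 4489, hero image 60² = 3600, avatar 39² = 1521, card 37² = 1369; Σw = 13283.
x: (2304·70 + 4489·297 + 3600·256 + 1521·115 + 1369·239) / 13283 = 2918219 / 13283 ≈ 219.70
y: (2304·539 + 4489·193 + 3600·74 + 1521·85 + 1369·691) / 13283 = 3449897 / 13283 ≈ 259.72
Relative to (202, 496): Δ = (17.70, -236.28); |Δ| = √(17.70² + -236.28²) ≈ 236.94.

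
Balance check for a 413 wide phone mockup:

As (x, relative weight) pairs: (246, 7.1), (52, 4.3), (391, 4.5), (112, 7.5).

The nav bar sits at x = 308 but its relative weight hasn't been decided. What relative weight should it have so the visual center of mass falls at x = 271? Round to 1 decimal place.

Fixed elements: Σw = 7.1 + 4.3 + 4.5 + 7.5 = 23.4, Σw·x = 7.1·246 + 4.3·52 + 4.5·391 + 7.5·112 = 4569.7.
Set Σw·x/Σw = 271: (4569.7 + 308w) = 271·(23.4 + w).
So w = (271·23.4 − 4569.7)/(308 − 271) = 1771.7/37 ≈ 47.88.

w ≈ 47.9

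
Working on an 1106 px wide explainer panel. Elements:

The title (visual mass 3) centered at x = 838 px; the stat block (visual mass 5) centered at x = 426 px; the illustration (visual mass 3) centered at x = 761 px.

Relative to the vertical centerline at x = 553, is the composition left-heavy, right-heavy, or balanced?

Total weight = 3 + 5 + 3 = 11.
x-moment: 3·838 + 5·426 + 3·761 = 6927; centroid 6927/11 ≈ 629.73.
629.7 vs midline 553 → right-heavy.

right-heavy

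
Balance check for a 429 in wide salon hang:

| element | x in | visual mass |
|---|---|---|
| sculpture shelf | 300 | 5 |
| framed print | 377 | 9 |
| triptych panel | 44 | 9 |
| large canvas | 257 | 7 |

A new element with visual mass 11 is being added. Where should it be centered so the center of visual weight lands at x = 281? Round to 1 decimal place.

After adding the new element, total weight = 5 + 9 + 9 + 7 + 11 = 41.
Along x: (7088 + 11·x) / 41 = 281 (existing moment 5·300 + 9·377 + 9·44 + 7·257 = 7088) ⇒ x = (11521 − 7088) / 11 ≈ 403.00.

x ≈ 403.0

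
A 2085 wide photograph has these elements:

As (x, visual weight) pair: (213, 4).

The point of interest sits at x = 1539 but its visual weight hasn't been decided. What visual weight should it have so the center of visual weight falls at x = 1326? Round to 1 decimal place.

The single fixed element contributes weight 4, moment 4·213 = 852.
For the centroid to hit 1326: (852 + w·1539) / (4 + w) = 1326.
Rearranging, w·(1539 − 1326) = 1326·4 − 852 = 4452, so w ≈ 4452/213 = 20.90.

w ≈ 20.9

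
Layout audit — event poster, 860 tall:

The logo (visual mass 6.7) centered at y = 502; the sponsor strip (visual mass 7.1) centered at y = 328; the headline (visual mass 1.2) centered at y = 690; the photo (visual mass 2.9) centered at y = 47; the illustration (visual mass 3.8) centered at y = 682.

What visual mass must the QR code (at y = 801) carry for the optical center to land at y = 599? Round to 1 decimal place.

Fixed elements: Σw = 6.7 + 7.1 + 1.2 + 2.9 + 3.8 = 21.7, Σw·y = 6.7·502 + 7.1·328 + 1.2·690 + 2.9·47 + 3.8·682 = 9248.1.
Set Σw·y/Σw = 599: (9248.1 + 801w) = 599·(21.7 + w).
So w = (599·21.7 − 9248.1)/(801 − 599) = 3750.2/202 ≈ 18.57.

w ≈ 18.6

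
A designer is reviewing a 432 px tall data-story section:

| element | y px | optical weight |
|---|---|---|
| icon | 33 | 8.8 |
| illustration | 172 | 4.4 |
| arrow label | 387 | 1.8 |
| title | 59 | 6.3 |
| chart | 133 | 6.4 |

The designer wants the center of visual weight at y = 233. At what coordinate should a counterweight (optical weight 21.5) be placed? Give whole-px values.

With the counterweight, Σw becomes 8.8 + 4.4 + 1.8 + 6.3 + 6.4 + 21.5 = 49.2.
y: need Σw·y = 49.2·233 = 11463.6. Existing = 8.8·33 + 4.4·172 + 1.8·387 + 6.3·59 + 6.4·133 = 2966.7. Remainder 8496.9 / 21.5 ≈ 395.20.

y ≈ 395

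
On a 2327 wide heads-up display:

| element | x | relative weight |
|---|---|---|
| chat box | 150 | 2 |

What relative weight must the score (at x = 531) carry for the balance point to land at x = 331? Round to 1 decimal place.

Known: weight 2 with moment 2·150 = 300.
For the centroid to hit 331: (300 + w·531) / (2 + w) = 331.
Rearranging, w·(531 − 331) = 331·2 − 300 = 362, so w ≈ 362/200 = 1.81.

w ≈ 1.8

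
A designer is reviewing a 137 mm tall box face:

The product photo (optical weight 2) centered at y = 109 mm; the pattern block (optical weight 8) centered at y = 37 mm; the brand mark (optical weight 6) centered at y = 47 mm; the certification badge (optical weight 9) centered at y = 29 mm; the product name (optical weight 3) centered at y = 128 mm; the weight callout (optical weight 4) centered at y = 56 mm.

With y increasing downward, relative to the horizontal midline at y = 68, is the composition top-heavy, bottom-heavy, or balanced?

top-heavy

Weights sum to 2 + 8 + 6 + 9 + 3 + 4 = 32.
y: (2·109 + 8·37 + 6·47 + 9·29 + 3·128 + 4·56) / 32 = 1665 / 32 ≈ 52.03
52.0 lies above (smaller y than) the midline 68, so the layout is top-heavy.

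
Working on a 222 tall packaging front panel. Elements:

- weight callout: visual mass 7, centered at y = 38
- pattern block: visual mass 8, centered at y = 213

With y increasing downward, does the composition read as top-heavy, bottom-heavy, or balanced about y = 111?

Weights sum to 7 + 8 = 15.
Σw·y = 7·38 + 8·213 = 1970, so ȳ = 1970/15 ≈ 131.33.
131.3 vs midline 111 → bottom-heavy.

bottom-heavy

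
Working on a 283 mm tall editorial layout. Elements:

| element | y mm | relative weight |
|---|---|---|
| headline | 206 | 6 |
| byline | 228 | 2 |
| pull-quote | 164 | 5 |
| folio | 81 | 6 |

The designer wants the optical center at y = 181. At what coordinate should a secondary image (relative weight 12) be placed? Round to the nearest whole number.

New total weight: (6 + 2 + 5 + 6) + 12 = 31.
Along y: (2998 + 12·y) / 31 = 181 (existing moment 6·206 + 2·228 + 5·164 + 6·81 = 2998) ⇒ y = (5611 − 2998) / 12 ≈ 217.75.

y ≈ 218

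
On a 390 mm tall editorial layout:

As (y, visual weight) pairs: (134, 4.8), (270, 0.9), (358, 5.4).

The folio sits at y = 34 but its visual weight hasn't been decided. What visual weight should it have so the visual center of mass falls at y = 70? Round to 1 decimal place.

w ≈ 56.7

Fixed elements: Σw = 4.8 + 0.9 + 5.4 = 11.1, Σw·y = 4.8·134 + 0.9·270 + 5.4·358 = 2819.4.
Balance at y = 70 requires (2819.4 + w·34) / (11.1 + w) = 70.
Solving: w = (70·11.1 − 2819.4) / (34 − 70) = -2042.4 / -36 ≈ 56.73.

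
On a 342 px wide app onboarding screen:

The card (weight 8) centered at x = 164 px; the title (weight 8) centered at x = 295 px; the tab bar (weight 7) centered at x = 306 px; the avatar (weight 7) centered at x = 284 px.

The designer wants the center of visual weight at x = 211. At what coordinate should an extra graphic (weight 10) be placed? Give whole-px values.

x ≈ 64

New total weight: (8 + 8 + 7 + 7) + 10 = 40.
x: need Σw·x = 40·211 = 8440. Existing = 8·164 + 8·295 + 7·306 + 7·284 = 7802. Remainder 638 / 10 ≈ 63.80.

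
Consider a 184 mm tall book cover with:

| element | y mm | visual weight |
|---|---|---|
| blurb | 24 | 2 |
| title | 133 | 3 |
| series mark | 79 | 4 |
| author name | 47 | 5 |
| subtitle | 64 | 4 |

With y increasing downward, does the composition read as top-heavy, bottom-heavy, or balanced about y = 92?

Σw = 2 + 3 + 4 + 5 + 4 = 18.
y: (2·24 + 3·133 + 4·79 + 5·47 + 4·64) / 18 = 1254 / 18 ≈ 69.67
69.7 vs midline 92 → top-heavy.

top-heavy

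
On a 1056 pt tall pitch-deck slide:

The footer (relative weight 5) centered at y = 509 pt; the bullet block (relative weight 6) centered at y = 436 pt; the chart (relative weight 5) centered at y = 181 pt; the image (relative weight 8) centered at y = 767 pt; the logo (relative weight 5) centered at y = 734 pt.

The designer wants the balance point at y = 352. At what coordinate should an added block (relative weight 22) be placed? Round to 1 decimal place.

y ≈ 94.5

With the added block, Σw becomes 5 + 6 + 5 + 8 + 5 + 22 = 51.
y: target moment 51×352 = 17952; current 5·509 + 6·436 + 5·181 + 8·767 + 5·734 = 15872; the added block supplies 2080, so y = 2080/22 ≈ 94.55.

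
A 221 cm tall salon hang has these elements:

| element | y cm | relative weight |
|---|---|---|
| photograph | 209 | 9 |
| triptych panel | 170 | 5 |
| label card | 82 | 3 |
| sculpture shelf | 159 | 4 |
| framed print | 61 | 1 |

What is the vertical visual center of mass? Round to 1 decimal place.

y ≈ 167.0

Weights sum to 9 + 5 + 3 + 4 + 1 = 22.
y-moment: 9·209 + 5·170 + 3·82 + 4·159 + 1·61 = 3674; centroid 3674/22 ≈ 167.00.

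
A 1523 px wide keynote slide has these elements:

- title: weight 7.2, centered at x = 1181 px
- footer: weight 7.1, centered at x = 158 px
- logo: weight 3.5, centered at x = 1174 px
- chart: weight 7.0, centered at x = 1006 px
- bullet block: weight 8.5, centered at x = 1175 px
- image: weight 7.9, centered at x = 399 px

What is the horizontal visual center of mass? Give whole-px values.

x ≈ 823

Weights sum to 7.2 + 7.1 + 3.5 + 7.0 + 8.5 + 7.9 = 41.2.
x: (7.2·1181 + 7.1·158 + 3.5·1174 + 7.0·1006 + 8.5·1175 + 7.9·399) / 41.2 = 33915.6 / 41.2 ≈ 823.19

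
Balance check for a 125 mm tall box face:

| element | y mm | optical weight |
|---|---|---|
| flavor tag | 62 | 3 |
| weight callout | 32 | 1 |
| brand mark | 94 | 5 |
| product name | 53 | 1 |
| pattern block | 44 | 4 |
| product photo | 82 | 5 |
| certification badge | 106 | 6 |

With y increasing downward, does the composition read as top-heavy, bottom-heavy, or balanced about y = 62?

Total weight = 3 + 1 + 5 + 1 + 4 + 5 + 6 = 25.
y: (3·62 + 1·32 + 5·94 + 1·53 + 4·44 + 5·82 + 6·106) / 25 = 1963 / 25 ≈ 78.52
78.5 vs midline 62 → bottom-heavy.

bottom-heavy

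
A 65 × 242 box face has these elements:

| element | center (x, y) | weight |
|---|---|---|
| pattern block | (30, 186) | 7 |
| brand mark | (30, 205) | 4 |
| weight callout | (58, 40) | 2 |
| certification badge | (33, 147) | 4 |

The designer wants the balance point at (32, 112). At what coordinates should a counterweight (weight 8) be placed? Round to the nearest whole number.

(28, 1)

New total weight: (7 + 4 + 2 + 4) + 8 = 25.
x: need Σw·x = 25·32 = 800. Existing = 7·30 + 4·30 + 2·58 + 4·33 = 578. Remainder 222 / 8 ≈ 27.75.
y: need Σw·y = 25·112 = 2800. Existing = 7·186 + 4·205 + 2·40 + 4·147 = 2790. Remainder 10 / 8 ≈ 1.25.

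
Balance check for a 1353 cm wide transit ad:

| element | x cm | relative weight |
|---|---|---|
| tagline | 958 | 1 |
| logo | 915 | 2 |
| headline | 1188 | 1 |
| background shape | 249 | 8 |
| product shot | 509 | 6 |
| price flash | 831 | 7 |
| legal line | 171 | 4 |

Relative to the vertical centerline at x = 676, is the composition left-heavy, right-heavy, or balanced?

Weights sum to 1 + 2 + 1 + 8 + 6 + 7 + 4 = 29.
x: (1·958 + 2·915 + 1·1188 + 8·249 + 6·509 + 7·831 + 4·171) / 29 = 15523 / 29 ≈ 535.28
Since 535.3 is left of 676, the composition reads left-heavy.

left-heavy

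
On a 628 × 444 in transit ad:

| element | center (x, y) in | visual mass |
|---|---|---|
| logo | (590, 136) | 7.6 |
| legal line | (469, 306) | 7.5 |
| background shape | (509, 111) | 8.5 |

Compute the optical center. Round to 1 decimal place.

Total weight = 7.6 + 7.5 + 8.5 = 23.6.
x: (7.6·590 + 7.5·469 + 8.5·509) / 23.6 = 12328.0 / 23.6 ≈ 522.37
y: (7.6·136 + 7.5·306 + 8.5·111) / 23.6 = 4272.1 / 23.6 ≈ 181.02

(522.4, 181.0)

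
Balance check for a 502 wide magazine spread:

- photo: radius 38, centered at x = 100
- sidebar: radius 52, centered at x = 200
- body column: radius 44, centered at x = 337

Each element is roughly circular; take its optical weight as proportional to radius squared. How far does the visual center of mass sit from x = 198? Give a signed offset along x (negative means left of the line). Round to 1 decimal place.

≈ 21.9

Weights ∝ r²: photo 38² = 1444, sidebar 52² = 2704, body column 44² = 1936; Σw = 6084.
Σw·x = 1444·100 + 2704·200 + 1936·337 = 1337632, so x̄ = 1337632/6084 ≈ 219.86.
Difference: 219.86 − 198 ≈ 21.86.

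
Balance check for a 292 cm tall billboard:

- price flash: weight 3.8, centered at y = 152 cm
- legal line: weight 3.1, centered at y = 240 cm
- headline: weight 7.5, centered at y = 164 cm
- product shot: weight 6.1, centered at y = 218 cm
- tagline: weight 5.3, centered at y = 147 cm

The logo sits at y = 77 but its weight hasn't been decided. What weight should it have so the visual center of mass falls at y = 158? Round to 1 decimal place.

w ≈ 7.2

Known weights sum to 3.8 + 3.1 + 7.5 + 6.1 + 5.3 = 25.8; their moment is 3.8·152 + 3.1·240 + 7.5·164 + 6.1·218 + 5.3·147 = 4660.5.
Balance at y = 158 requires (4660.5 + w·77) / (25.8 + w) = 158.
Solving: w = (158·25.8 − 4660.5) / (77 − 158) = -584.1 / -81 ≈ 7.21.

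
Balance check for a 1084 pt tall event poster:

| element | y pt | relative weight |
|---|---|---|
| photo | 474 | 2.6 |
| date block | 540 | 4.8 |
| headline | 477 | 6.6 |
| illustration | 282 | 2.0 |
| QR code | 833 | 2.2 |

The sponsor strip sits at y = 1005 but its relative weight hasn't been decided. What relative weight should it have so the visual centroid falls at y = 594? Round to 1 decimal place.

Known weights sum to 2.6 + 4.8 + 6.6 + 2.0 + 2.2 = 18.2; their moment is 2.6·474 + 4.8·540 + 6.6·477 + 2.0·282 + 2.2·833 = 9369.2.
Balance at y = 594 requires (9369.2 + w·1005) / (18.2 + w) = 594.
So w = (594·18.2 − 9369.2)/(1005 − 594) = 1441.6/411 ≈ 3.51.

w ≈ 3.5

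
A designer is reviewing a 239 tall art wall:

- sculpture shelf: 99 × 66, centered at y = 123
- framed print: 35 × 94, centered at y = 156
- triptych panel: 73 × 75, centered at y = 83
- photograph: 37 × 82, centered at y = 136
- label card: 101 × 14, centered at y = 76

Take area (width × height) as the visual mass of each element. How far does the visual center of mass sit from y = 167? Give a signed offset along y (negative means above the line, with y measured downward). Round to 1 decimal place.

Taking area as weight: sculpture shelf 99·66 = 6534, framed print 35·94 = 3290, triptych panel 73·75 = 5475, photograph 37·82 = 3034, label card 101·14 = 1414. Sum 19747.
y: (6534·123 + 3290·156 + 5475·83 + 3034·136 + 1414·76) / 19747 = 2291435 / 19747 ≈ 116.04
Offset from y = 167: 116.04 − 167 ≈ -50.96.

≈ -51.0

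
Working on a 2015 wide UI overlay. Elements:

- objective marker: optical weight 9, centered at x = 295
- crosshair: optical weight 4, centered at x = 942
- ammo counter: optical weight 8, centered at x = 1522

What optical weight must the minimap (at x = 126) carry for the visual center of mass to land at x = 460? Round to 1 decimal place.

Known weights sum to 9 + 4 + 8 = 21; their moment is 9·295 + 4·942 + 8·1522 = 18599.
Set Σw·x/Σw = 460: (18599 + 126w) = 460·(21 + w).
Solving: w = (460·21 − 18599) / (126 − 460) = -8939 / -334 ≈ 26.76.

w ≈ 26.8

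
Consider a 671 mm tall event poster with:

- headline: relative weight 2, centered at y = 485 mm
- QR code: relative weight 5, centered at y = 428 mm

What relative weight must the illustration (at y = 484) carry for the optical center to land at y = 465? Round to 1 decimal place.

w ≈ 7.6

Known weights sum to 2 + 5 = 7; their moment is 2·485 + 5·428 = 3110.
For the centroid to hit 465: (3110 + w·484) / (7 + w) = 465.
So w = (465·7 − 3110)/(484 − 465) = 145/19 ≈ 7.63.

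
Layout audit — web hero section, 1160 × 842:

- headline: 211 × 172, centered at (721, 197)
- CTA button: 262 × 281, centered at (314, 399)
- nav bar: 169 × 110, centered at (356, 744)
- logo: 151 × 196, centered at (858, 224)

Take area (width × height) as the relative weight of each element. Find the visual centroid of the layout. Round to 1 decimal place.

(514.2, 360.4)

Taking area as weight: headline 211·172 = 36292, CTA button 262·281 = 73622, nav bar 169·110 = 18590, logo 151·196 = 29596. Sum 158100.
x-moment: 36292·721 + 73622·314 + 18590·356 + 29596·858 = 81295248; centroid 81295248/158100 ≈ 514.20.
y-moment: 36292·197 + 73622·399 + 18590·744 + 29596·224 = 56985166; centroid 56985166/158100 ≈ 360.44.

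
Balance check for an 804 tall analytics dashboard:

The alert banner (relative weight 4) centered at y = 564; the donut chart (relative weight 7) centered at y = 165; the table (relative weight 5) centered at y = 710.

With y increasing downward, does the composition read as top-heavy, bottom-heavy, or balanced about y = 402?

bottom-heavy

Weights sum to 4 + 7 + 5 = 16.
y-moment: 4·564 + 7·165 + 5·710 = 6961; centroid 6961/16 ≈ 435.06.
Since 435.1 is below (larger y than) 402, the composition reads bottom-heavy.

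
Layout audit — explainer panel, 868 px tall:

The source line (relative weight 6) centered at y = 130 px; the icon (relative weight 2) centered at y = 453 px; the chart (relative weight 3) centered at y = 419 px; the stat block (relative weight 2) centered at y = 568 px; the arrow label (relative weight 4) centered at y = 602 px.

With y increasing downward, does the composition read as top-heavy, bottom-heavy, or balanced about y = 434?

top-heavy

Σw = 6 + 2 + 3 + 2 + 4 = 17.
y: (6·130 + 2·453 + 3·419 + 2·568 + 4·602) / 17 = 6487 / 17 ≈ 381.59
381.6 lies above (smaller y than) the midline 434, so the layout is top-heavy.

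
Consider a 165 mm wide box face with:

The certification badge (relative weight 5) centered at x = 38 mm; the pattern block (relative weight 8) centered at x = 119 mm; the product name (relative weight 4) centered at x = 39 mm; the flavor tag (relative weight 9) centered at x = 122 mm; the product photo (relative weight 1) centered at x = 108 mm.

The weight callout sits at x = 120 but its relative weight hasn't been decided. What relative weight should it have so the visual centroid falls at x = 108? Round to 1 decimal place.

w ≈ 34.3

Existing Σw = 27 (5 + 8 + 4 + 9 + 1); existing moment 5·38 + 8·119 + 4·39 + 9·122 + 1·108 = 2504.
Balance at x = 108 requires (2504 + w·120) / (27 + w) = 108.
Solving: w = (108·27 − 2504) / (120 − 108) = 412 / 12 ≈ 34.33.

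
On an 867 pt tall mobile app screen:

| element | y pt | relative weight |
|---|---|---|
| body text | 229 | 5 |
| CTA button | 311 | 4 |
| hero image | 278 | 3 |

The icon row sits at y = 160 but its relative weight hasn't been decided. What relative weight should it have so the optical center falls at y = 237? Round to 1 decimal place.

Fixed elements: Σw = 5 + 4 + 3 = 12, Σw·y = 5·229 + 4·311 + 3·278 = 3223.
For the centroid to hit 237: (3223 + w·160) / (12 + w) = 237.
Solving: w = (237·12 − 3223) / (160 − 237) = -379 / -77 ≈ 4.92.

w ≈ 4.9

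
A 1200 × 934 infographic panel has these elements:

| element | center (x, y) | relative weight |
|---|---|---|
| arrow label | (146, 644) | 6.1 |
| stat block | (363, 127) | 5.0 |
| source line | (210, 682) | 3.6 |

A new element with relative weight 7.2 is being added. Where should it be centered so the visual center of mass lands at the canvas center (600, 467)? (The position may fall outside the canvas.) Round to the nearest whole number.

After adding the new element, total weight = 6.1 + 5.0 + 3.6 + 7.2 = 21.9.
x: need Σw·x = 21.9·600 = 13140.0. Existing = 6.1·146 + 5.0·363 + 3.6·210 = 3461.6. Remainder 9678.4 / 7.2 ≈ 1344.22.
y: need Σw·y = 21.9·467 = 10227.3. Existing = 6.1·644 + 5.0·127 + 3.6·682 = 7018.6. Remainder 3208.7 / 7.2 ≈ 445.65.

(1344, 446)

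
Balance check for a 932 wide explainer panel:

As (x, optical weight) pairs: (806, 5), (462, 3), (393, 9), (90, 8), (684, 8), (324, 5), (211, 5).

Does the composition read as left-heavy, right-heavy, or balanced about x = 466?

Σw = 5 + 3 + 9 + 8 + 8 + 5 + 5 = 43.
x-moment: 5·806 + 3·462 + 9·393 + 8·90 + 8·684 + 5·324 + 5·211 = 17820; centroid 17820/43 ≈ 414.42.
414.4 vs midline 466 → left-heavy.

left-heavy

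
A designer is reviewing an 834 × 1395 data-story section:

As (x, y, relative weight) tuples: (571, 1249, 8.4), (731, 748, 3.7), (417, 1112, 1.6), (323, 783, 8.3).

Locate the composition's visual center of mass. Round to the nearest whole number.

(493, 979)

Total weight = 8.4 + 3.7 + 1.6 + 8.3 = 22.0.
x-moment: 8.4·571 + 3.7·731 + 1.6·417 + 8.3·323 = 10849.2; centroid 10849.2/22.0 ≈ 493.15.
y-moment: 8.4·1249 + 3.7·748 + 1.6·1112 + 8.3·783 = 21537.3; centroid 21537.3/22.0 ≈ 978.97.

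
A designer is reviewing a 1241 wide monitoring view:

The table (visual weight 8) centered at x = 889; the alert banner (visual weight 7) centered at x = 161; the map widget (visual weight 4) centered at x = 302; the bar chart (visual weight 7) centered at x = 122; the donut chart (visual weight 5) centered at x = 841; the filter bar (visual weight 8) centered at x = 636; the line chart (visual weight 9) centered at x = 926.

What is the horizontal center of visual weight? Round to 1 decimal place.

x ≈ 581.8

Σw = 8 + 7 + 4 + 7 + 5 + 8 + 9 = 48.
x-moment: 8·889 + 7·161 + 4·302 + 7·122 + 5·841 + 8·636 + 9·926 = 27928; centroid 27928/48 ≈ 581.83.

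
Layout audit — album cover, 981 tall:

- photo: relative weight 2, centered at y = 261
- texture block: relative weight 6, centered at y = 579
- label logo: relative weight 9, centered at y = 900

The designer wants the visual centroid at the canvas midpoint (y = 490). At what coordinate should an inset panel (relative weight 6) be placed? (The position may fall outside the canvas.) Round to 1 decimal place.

New total weight: (2 + 6 + 9) + 6 = 23.
y: need Σw·y = 23·490 = 11270. Existing = 2·261 + 6·579 + 9·900 = 12096. Remainder -826 / 6 ≈ -137.67.

y ≈ -137.7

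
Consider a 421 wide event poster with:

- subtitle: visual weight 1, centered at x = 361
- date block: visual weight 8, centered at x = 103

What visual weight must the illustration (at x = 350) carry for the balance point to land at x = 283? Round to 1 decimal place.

Known weights sum to 1 + 8 = 9; their moment is 1·361 + 8·103 = 1185.
Set Σw·x/Σw = 283: (1185 + 350w) = 283·(9 + w).
So w = (283·9 − 1185)/(350 − 283) = 1362/67 ≈ 20.33.

w ≈ 20.3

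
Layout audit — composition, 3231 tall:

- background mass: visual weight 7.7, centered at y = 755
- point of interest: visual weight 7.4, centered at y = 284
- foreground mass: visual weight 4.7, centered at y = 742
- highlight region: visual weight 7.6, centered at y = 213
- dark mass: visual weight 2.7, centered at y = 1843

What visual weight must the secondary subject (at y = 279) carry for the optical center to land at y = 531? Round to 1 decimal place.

w ≈ 8.0

Fixed elements: Σw = 7.7 + 7.4 + 4.7 + 7.6 + 2.7 = 30.1, Σw·y = 7.7·755 + 7.4·284 + 4.7·742 + 7.6·213 + 2.7·1843 = 17997.4.
For the centroid to hit 531: (17997.4 + w·279) / (30.1 + w) = 531.
Solving: w = (531·30.1 − 17997.4) / (279 − 531) = -2014.3 / -252 ≈ 7.99.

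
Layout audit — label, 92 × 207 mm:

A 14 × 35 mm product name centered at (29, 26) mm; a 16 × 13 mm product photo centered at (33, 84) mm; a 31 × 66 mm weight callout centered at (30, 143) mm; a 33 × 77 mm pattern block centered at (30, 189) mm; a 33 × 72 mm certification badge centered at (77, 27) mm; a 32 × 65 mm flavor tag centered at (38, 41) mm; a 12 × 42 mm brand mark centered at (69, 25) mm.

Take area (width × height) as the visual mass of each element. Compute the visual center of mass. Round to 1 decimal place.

Taking area as weight: product name 14·35 = 490, product photo 16·13 = 208, weight callout 31·66 = 2046, pattern block 33·77 = 2541, certification badge 33·72 = 2376, flavor tag 32·65 = 2080, brand mark 12·42 = 504. Sum 10245.
Σw·x = 455452; x̄ = 455452/10245 ≈ 44.46.
y: moment 965071 / weight 10245 ≈ 94.20

(44.5, 94.2)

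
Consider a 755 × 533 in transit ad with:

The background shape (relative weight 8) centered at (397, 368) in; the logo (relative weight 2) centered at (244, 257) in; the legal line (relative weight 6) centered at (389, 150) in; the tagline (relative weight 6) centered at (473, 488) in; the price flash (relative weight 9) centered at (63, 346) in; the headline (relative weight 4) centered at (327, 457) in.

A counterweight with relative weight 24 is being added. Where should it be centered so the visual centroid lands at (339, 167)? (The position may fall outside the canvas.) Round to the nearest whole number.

(387, -99)

With the counterweight, Σw becomes 8 + 2 + 6 + 6 + 9 + 4 + 24 = 59.
x: need Σw·x = 59·339 = 20001. Existing = 8·397 + 2·244 + 6·389 + 6·473 + 9·63 + 4·327 = 10711. Remainder 9290 / 24 ≈ 387.08.
y: need Σw·y = 59·167 = 9853. Existing = 8·368 + 2·257 + 6·150 + 6·488 + 9·346 + 4·457 = 12228. Remainder -2375 / 24 ≈ -98.96.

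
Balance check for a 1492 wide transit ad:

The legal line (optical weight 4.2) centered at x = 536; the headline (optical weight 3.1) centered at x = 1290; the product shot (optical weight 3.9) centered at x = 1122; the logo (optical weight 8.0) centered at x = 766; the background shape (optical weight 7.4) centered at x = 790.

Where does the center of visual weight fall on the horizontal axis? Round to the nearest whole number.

Total weight = 4.2 + 3.1 + 3.9 + 8.0 + 7.4 = 26.6.
x-moment: 4.2·536 + 3.1·1290 + 3.9·1122 + 8.0·766 + 7.4·790 = 22600.0; centroid 22600.0/26.6 ≈ 849.62.

x ≈ 850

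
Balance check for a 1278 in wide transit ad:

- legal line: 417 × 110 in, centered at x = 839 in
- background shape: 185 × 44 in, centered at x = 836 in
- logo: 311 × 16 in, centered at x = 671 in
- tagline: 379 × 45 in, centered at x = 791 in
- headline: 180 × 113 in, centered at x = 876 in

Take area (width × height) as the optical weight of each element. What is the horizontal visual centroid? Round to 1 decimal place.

x ≈ 829.4

Areas → weights: legal line 417·110 = 45870, background shape 185·44 = 8140, logo 311·16 = 4976, tagline 379·45 = 17055, headline 180·113 = 20340; Σw = 96381.
x-moment: 45870·839 + 8140·836 + 4976·671 + 17055·791 + 20340·876 = 79937211; centroid 79937211/96381 ≈ 829.39.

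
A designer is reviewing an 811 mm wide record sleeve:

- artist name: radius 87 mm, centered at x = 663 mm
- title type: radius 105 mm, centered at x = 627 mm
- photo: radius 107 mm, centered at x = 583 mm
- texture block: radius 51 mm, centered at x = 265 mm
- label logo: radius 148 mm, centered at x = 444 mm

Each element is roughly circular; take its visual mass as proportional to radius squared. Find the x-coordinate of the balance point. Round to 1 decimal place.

x ≈ 532.0

r² weights: artist name 87² = 7569, title type 105² = 11025, photo 107² = 11449, texture block 51² = 2601, label logo 148² = 21904. Total = 54548.
x-moment: 7569·663 + 11025·627 + 11449·583 + 2601·265 + 21904·444 = 29020330; centroid 29020330/54548 ≈ 532.01.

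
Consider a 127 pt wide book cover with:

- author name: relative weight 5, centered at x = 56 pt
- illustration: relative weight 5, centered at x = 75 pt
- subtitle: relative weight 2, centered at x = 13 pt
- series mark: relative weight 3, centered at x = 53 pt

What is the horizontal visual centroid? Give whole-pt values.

x ≈ 56

Weights sum to 5 + 5 + 2 + 3 = 15.
x: (5·56 + 5·75 + 2·13 + 3·53) / 15 = 840 / 15 ≈ 56.00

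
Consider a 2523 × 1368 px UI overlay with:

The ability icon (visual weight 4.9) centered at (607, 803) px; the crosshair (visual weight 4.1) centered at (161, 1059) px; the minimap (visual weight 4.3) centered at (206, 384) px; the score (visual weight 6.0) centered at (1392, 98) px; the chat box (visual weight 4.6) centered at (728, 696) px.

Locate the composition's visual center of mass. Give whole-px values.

(679, 574)

Weights sum to 4.9 + 4.1 + 4.3 + 6.0 + 4.6 = 23.9.
Σw·x = 4.9·607 + 4.1·161 + 4.3·206 + 6.0·1392 + 4.6·728 = 16221.0, so x̄ = 16221.0/23.9 ≈ 678.70.
Σw·y = 4.9·803 + 4.1·1059 + 4.3·384 + 6.0·98 + 4.6·696 = 13717.4, so ȳ = 13717.4/23.9 ≈ 573.95.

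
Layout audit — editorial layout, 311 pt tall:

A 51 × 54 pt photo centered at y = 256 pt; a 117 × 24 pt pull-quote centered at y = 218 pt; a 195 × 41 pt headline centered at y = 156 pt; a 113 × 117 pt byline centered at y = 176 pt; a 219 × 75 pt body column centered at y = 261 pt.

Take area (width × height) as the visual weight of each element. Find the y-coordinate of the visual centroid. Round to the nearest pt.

y ≈ 212

Areas: photo 51·54 = 2754, pull-quote 117·24 = 2808, headline 195·41 = 7995, byline 113·117 = 13221, body column 219·75 = 16425. Total weight = 43203.
y-moment: 2754·256 + 2808·218 + 7995·156 + 13221·176 + 16425·261 = 9178209; centroid 9178209/43203 ≈ 212.44.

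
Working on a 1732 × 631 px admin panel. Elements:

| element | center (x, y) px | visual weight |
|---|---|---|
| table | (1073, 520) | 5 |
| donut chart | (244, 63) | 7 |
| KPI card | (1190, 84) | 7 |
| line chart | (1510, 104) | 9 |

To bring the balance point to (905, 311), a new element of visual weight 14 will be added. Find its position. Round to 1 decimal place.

(644.1, 606.9)

After adding the new element, total weight = 5 + 7 + 7 + 9 + 14 = 42.
x: target moment 42×905 = 38010; current 5·1073 + 7·244 + 7·1190 + 9·1510 = 28993; the new element supplies 9017, so x = 9017/14 ≈ 644.07.
y: target moment 42×311 = 13062; current 5·520 + 7·63 + 7·84 + 9·104 = 4565; the new element supplies 8497, so y = 8497/14 ≈ 606.93.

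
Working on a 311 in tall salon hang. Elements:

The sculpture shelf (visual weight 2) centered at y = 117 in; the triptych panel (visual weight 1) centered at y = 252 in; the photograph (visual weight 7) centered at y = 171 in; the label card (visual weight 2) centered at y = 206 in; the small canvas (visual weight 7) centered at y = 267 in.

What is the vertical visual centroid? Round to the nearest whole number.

y ≈ 209

Σw = 2 + 1 + 7 + 2 + 7 = 19.
Σw·y = 2·117 + 1·252 + 7·171 + 2·206 + 7·267 = 3964, so ȳ = 3964/19 ≈ 208.63.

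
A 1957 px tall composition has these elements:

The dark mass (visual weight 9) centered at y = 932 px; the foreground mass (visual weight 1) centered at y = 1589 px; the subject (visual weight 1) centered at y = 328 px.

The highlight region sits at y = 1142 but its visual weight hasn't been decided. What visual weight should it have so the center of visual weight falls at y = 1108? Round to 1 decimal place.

w ≈ 55.4

Existing Σw = 11 (9 + 1 + 1); existing moment 9·932 + 1·1589 + 1·328 = 10305.
Balance at y = 1108 requires (10305 + w·1142) / (11 + w) = 1108.
Solving: w = (1108·11 − 10305) / (1142 − 1108) = 1883 / 34 ≈ 55.38.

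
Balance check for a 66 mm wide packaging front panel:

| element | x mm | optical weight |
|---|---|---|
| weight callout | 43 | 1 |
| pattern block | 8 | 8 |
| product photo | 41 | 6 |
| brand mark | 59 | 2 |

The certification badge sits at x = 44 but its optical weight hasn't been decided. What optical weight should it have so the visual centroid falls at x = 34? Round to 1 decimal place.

w ≈ 10.7

Existing Σw = 17 (1 + 8 + 6 + 2); existing moment 1·43 + 8·8 + 6·41 + 2·59 = 471.
For the centroid to hit 34: (471 + w·44) / (17 + w) = 34.
Solving: w = (34·17 − 471) / (44 − 34) = 107 / 10 ≈ 10.70.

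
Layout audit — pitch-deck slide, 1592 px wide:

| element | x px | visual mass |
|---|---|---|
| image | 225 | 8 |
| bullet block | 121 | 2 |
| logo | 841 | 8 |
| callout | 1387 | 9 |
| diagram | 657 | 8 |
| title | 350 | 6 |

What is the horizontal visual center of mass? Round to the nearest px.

x ≈ 698

Total weight = 8 + 2 + 8 + 9 + 8 + 6 = 41.
x: moment 28609 / weight 41 ≈ 697.78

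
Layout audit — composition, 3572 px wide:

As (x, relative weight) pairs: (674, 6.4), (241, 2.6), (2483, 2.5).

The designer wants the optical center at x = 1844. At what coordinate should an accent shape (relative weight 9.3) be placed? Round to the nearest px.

New total weight: (6.4 + 2.6 + 2.5) + 9.3 = 20.8.
x: target moment 20.8×1844 = 38355.2; current 6.4·674 + 2.6·241 + 2.5·2483 = 11147.7; the accent shape supplies 27207.5, so x = 27207.5/9.3 ≈ 2925.54.

x ≈ 2926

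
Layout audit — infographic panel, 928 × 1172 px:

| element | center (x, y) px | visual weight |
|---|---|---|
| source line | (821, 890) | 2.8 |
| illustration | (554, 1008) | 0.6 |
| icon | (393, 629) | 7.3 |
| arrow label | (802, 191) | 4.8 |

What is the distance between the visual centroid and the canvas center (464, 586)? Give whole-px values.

≈ 143 px

Total weight = 2.8 + 0.6 + 7.3 + 4.8 = 15.5.
Σw·x = 2.8·821 + 0.6·554 + 7.3·393 + 4.8·802 = 9349.7, so x̄ = 9349.7/15.5 ≈ 603.21.
Σw·y = 2.8·890 + 0.6·1008 + 7.3·629 + 4.8·191 = 8605.3, so ȳ = 8605.3/15.5 ≈ 555.18.
Relative to (464, 586): Δ = (139.21, -30.82); |Δ| = √(139.21² + -30.82²) ≈ 142.58.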